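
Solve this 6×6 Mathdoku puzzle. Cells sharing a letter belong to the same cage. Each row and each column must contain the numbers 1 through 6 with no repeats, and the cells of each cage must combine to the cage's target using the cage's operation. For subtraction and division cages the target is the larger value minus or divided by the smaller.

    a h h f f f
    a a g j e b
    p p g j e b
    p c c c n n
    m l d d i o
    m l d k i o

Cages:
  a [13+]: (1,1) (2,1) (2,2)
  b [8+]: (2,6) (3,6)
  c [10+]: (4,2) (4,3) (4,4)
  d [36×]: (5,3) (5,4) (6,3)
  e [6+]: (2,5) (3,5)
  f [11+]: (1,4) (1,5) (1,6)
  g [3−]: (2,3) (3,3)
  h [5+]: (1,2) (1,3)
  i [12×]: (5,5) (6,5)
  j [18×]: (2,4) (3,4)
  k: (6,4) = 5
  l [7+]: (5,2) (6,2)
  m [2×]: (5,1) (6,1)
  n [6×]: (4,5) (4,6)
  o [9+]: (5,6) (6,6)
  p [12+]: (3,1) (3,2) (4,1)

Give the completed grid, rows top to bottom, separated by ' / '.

K is a freebie, so (6,4) = 5.
{3, 6} are confined to (2,4) and (3,4) in column 4, which forces (5,4) = 2.
Row 5 now contains 2, so (5,1) = 1.
Cage m needs two cells with product 2; hence (6,1) = 2.
The only place for 5 in row 5 is (5,6).
Cage o needs two cells with sum 9, which forces (6,6) = 4.
The two cells of cage i must have product 12, so (5,5) = 4.
Row 6 now contains 4; hence (6,5) = 3.
Cage f needs sum 11, leaving (1,4) = 4.
Column 4 now contains 4, which forces (4,4) = 1.
Row 5 already has 4, which forces (5,2) = 6.
Cage d has product 36, leaving (5,3) = 3.
Row 6 already has 3, leaving (6,2) = 1.
Row 6 already has 3, leaving (6,3) = 6.
The two cells of cage h must have sum 5, so (1,2) = 3.
Cage h needs two cells with sum 5, so (1,3) = 2.
Cage n needs two cells with product 6; hence (4,5) = 2.
The two cells of cage n must have product 6; hence (4,6) = 3.
In row 1, 5 can only go at (1,1), so (1,1) = 5.
The only place for 4 in row 2 is (2,3).
Column 3 now contains 4, leaving (3,3) = 1.
Row 3 already has 1, leaving (3,5) = 5.
The 3 cells of cage c must have sum 10; hence (4,2) = 4.
Column 3 now contains 4; hence (4,3) = 5.
5 is placed in column 5, which forces (2,5) = 1.
Cage p needs sum 12, leaving (3,1) = 4.
5 is placed in row 3, leaving (3,2) = 2.
Row 3 already has 2, which forces (3,6) = 6.
4 is placed in row 4, which forces (4,1) = 6.
1 is placed in column 5, which forces (1,5) = 6.
Column 6 already has 6, so (1,6) = 1.
Column 1 now contains 6, so (2,1) = 3.
Column 2 now contains 2; hence (2,2) = 5.
The two cells of cage j must have product 18; hence (2,4) = 6.
Column 6 already has 6, which forces (2,6) = 2.
Row 3 now contains 6, leaving (3,4) = 3.

5 3 2 4 6 1 / 3 5 4 6 1 2 / 4 2 1 3 5 6 / 6 4 5 1 2 3 / 1 6 3 2 4 5 / 2 1 6 5 3 4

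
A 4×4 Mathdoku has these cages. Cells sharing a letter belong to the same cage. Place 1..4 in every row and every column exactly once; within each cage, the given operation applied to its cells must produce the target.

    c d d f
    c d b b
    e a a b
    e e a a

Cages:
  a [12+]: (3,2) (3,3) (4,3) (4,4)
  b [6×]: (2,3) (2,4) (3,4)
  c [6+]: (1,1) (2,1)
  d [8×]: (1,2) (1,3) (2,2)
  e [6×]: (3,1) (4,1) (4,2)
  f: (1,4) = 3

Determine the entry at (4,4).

4

Cage f is given, so (1,4) = 3.
Cage b needs product 6, so (2,3) = 3.
In column 4, 4 can only go at (4,4), so (4,4) = 4.
Cage a has sum 12, which forces (3,3) = 4.
The 3 cells of cage e must have product 6, which forces (4,2) = 2.
2 is placed in row 4; hence (4,3) = 1.
Column 3 now contains 1; hence (1,3) = 2.
Cage e has product 6; hence (3,1) = 1.
2 is placed in column 2, which forces (3,2) = 3.
Row 3 already has 1, leaving (3,4) = 2.
Row 4 already has 1; hence (4,1) = 3.
Row 1 already has 2; hence (1,1) = 4.
4 is placed in row 1; hence (1,2) = 1.
Cage c's pair has sum 6, so (2,1) = 2.
1 is placed in column 2, which forces (2,2) = 4.
Column 4 already has 2, so (2,4) = 1.
Filled in: 4 1 2 3 / 2 4 3 1 / 1 3 4 2 / 3 2 1 4.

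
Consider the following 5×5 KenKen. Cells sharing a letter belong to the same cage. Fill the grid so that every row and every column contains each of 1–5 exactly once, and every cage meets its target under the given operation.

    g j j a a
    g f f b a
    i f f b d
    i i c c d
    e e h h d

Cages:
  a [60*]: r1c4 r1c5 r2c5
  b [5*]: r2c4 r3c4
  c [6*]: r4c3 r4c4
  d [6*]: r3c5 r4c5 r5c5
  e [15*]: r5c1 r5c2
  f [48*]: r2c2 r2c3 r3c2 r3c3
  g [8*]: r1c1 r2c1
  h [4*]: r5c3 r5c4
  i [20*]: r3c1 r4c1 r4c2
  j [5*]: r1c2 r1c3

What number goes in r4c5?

1

In row 1, 2 can only go at r1c1, so r1c1 = 2.
2 is placed in column 1; hence r2c1 = 4.
The 3 cells of cage i must have product 20, which forces r4c2 = 4.
Cage f has product 48, leaving r2c2 = 3.
The 4 cells of cage f must have product 48; hence r2c3 = 2.
Row 2 already has 3, so r2c5 = 5.
4 is placed in column 2, leaving r3c2 = 2.
The 4 cells of cage f must have product 48, so r3c3 = 4.
Column 3 now contains 2, which forces r4c3 = 3.
Row 4 already has 3, leaving r4c4 = 2.
2 is placed in row 4, which forces r4c5 = 1.
3 is placed in column 2; hence r5c2 = 5.
4 is placed in column 3, so r5c3 = 1.
1 is placed in row 5; hence r5c4 = 4.
Column 2 now contains 5; hence r1c2 = 1.
Column 3 now contains 1; hence r1c3 = 5.
The 3 cells of cage a must have product 60, so r1c4 = 3.
Cage a needs product 60, which forces r1c5 = 4.
Row 2 already has 5, so r2c4 = 1.
Cage i needs product 20, leaving r3c1 = 1.
Cage b needs two cells with product 5, leaving r3c4 = 5.
Column 5 already has 1, which forces r3c5 = 3.
Row 4 already has 1, which forces r4c1 = 5.
5 is placed in row 5, which forces r5c1 = 3.
Cage d needs product 6, which forces r5c5 = 2.
The full grid is 2 1 5 3 4 / 4 3 2 1 5 / 1 2 4 5 3 / 5 4 3 2 1 / 3 5 1 4 2.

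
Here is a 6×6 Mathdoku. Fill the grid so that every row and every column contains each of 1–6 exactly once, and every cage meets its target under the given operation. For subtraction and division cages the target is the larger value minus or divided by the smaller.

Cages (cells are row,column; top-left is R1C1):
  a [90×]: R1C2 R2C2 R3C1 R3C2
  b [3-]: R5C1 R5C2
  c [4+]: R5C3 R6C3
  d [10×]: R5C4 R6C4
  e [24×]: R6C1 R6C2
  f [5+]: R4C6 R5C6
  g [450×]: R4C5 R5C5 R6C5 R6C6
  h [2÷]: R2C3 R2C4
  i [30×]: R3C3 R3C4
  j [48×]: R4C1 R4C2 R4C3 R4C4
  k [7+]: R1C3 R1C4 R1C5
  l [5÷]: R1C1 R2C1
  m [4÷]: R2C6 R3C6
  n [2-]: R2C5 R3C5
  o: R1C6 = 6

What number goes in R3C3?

5

O is a freebie; hence R1C6 = 6.
Cage g needs product 450, which forces R6C6 = 5.
Cage d needs two cells with product 10, leaving R5C4 = 5.
Row 6 now contains 5, so R6C4 = 2.
Cage i needs two cells with product 30, leaving R3C3 = 5.
5 is placed in column 4, so R3C4 = 6.
The 4 cells of cage g must have product 450; hence R4C5 = 5.
In row 1, 3 can only go at R1C2, so R1C2 = 3.
Cage a needs product 90, so R2C2 = 5.
The 4 cells of cage a must have product 90; hence R3C1 = 3.
Cage a has product 90, so R3C2 = 2.
Cage l's pair has quotient 5, leaving R1C1 = 5.
Row 2 already has 5; hence R2C1 = 1.
1 is placed in row 2, leaving R2C6 = 4.
4 is placed in column 6; hence R3C6 = 1.
Column 1 now contains 1, so R5C1 = 4.
4 is placed in row 5, leaving R5C2 = 1.
1 is placed in row 5, leaving R5C3 = 3.
Row 5 already has 3; hence R5C5 = 6.
Row 5 already has 3, which forces R5C6 = 2.
4 is placed in column 1, so R6C1 = 6.
6 is placed in row 6, so R6C2 = 4.
Column 3 now contains 3, which forces R6C3 = 1.
Column 5 now contains 6; hence R6C5 = 3.
Cage h's pair has quotient 2, which forces R2C3 = 6.
Row 2 now contains 4, so R2C4 = 3.
Column 5 now contains 3, leaving R2C5 = 2.
Row 3 now contains 1, leaving R3C5 = 4.
6 is placed in column 1, so R4C1 = 2.
Column 2 now contains 4, which forces R4C2 = 6.
Cage j has product 48; hence R4C3 = 4.
The 4 cells of cage j must have product 48, leaving R4C4 = 1.
Column 6 already has 2; hence R4C6 = 3.
Column 3 now contains 4; hence R1C3 = 2.
1 is placed in column 4, so R1C4 = 4.
4 is placed in column 5, leaving R1C5 = 1.
Completed grid: 5 3 2 4 1 6 / 1 5 6 3 2 4 / 3 2 5 6 4 1 / 2 6 4 1 5 3 / 4 1 3 5 6 2 / 6 4 1 2 3 5.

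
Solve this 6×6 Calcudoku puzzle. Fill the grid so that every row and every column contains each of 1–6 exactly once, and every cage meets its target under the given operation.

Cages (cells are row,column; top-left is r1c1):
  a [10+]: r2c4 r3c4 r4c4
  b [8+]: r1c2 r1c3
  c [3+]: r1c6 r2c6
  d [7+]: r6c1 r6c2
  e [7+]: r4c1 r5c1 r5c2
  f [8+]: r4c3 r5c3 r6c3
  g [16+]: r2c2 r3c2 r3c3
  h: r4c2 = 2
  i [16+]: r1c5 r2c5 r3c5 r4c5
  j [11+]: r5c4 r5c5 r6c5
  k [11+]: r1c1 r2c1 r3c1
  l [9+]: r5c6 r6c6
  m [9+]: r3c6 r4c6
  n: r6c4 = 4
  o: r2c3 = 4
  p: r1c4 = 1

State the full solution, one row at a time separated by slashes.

4 5 3 1 6 2 / 2 6 4 3 5 1 / 5 4 6 2 1 3 / 3 2 1 5 4 6 / 1 3 5 6 2 4 / 6 1 2 4 3 5

P is a freebie, leaving r1c4 = 1.
1 is placed in row 1, leaving r1c6 = 2.
O is a freebie, so r2c3 = 4.
Column 6 already has 2; hence r2c6 = 1.
H is a freebie, which forces r4c2 = 2.
Cage n is a single given cell, leaving r6c4 = 4.
Column 3 needs a 3, and only r1c3 is open for it.
Row 1 now contains 3, which forces r1c2 = 5.
Column 2 already has 5; hence r2c2 = 6.
Column 2 now contains 6, so r3c2 = 4.
Column 2 now contains 6, leaving r6c2 = 1.
The 3 cells of cage g must have sum 16, which forces r3c3 = 6.
Cage e has sum 7; hence r4c1 = 3.
3 is placed in row 4, leaving r4c4 = 5.
Cage e needs sum 7, so r5c1 = 1.
1 is placed in column 2; hence r5c2 = 3.
The two cells of cage d must have sum 7, leaving r6c1 = 6.
Column 1 now contains 6, so r1c1 = 4.
Row 1 now contains 4, which forces r1c5 = 6.
Cage i needs sum 16, leaving r2c5 = 5.
Cage i needs sum 16, which forces r3c5 = 1.
Row 4 already has 5, leaving r4c3 = 1.
Column 5 now contains 6, leaving r4c5 = 4.
Row 4 already has 4, so r4c6 = 6.
4 is placed in column 5, which forces r5c5 = 2.
Column 6 now contains 6; hence r5c6 = 4.
5 is placed in column 5, so r6c5 = 3.
Row 6 now contains 3, which forces r6c6 = 5.
5 is placed in row 2, leaving r2c1 = 2.
Row 2 now contains 2, so r2c4 = 3.
Cage k needs sum 11, which forces r3c1 = 5.
Column 4 now contains 3, which forces r3c4 = 2.
Column 6 already has 5, leaving r3c6 = 3.
2 is placed in row 5; hence r5c3 = 5.
2 is placed in row 5, so r5c4 = 6.
Row 6 already has 5, which forces r6c3 = 2.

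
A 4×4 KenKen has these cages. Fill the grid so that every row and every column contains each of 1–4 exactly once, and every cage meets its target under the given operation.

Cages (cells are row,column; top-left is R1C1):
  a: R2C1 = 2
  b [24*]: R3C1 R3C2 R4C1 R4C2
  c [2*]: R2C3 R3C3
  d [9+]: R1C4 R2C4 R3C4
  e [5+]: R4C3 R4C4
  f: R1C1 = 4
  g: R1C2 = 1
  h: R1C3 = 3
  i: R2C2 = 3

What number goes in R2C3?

1

Cage f is given; hence R1C1 = 4.
G is a freebie, which forces R1C2 = 1.
Cage h is given; hence R1C3 = 3.
3 is placed in row 1, which forces R1C4 = 2.
A is a freebie, so R2C1 = 2.
Cage i is a single given cell, which forces R2C2 = 3.
Row 2 already has 2, so R2C3 = 1.
Row 2 now contains 3, leaving R2C4 = 4.
Column 3 already has 1, so R3C3 = 2.
4 is placed in column 4, which forces R3C4 = 3.
Column 3 already has 2; hence R4C3 = 4.
Column 4 now contains 3, leaving R4C4 = 1.
3 is placed in row 3, leaving R3C1 = 1.
Row 3 now contains 2, so R3C2 = 4.
Row 4 now contains 1, leaving R4C1 = 3.
4 is placed in row 4, leaving R4C2 = 2.
The full grid is 4 1 3 2 / 2 3 1 4 / 1 4 2 3 / 3 2 4 1.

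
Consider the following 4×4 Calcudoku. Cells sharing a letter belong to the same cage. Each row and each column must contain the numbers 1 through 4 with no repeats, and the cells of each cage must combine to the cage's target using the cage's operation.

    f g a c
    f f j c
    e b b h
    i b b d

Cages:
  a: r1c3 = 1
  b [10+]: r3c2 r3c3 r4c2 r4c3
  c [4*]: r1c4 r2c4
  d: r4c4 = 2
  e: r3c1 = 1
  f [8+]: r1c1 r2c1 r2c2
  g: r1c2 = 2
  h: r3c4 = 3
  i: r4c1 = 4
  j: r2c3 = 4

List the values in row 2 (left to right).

2 3 4 1

G is a freebie, so r1c2 = 2.
Cage a is a single given cell, which forces r1c3 = 1.
Row 1 now contains 1, leaving r1c4 = 4.
Cage j is given, so r2c3 = 4.
Column 4 already has 4, so r2c4 = 1.
E is a freebie, so r3c1 = 1.
H is a freebie, so r3c4 = 3.
Cage i is given, leaving r4c1 = 4.
Cage d is a single given cell, which forces r4c4 = 2.
Row 1 now contains 4, leaving r1c1 = 3.
Cage f has sum 8, leaving r2c1 = 2.
Row 2 already has 1; hence r2c2 = 3.
3 is placed in row 3, which forces r3c2 = 4.
3 is placed in row 3; hence r3c3 = 2.
Cage b needs sum 10, which forces r4c2 = 1.
Row 4 already has 2; hence r4c3 = 3.
Completed grid: 3 2 1 4 / 2 3 4 1 / 1 4 2 3 / 4 1 3 2.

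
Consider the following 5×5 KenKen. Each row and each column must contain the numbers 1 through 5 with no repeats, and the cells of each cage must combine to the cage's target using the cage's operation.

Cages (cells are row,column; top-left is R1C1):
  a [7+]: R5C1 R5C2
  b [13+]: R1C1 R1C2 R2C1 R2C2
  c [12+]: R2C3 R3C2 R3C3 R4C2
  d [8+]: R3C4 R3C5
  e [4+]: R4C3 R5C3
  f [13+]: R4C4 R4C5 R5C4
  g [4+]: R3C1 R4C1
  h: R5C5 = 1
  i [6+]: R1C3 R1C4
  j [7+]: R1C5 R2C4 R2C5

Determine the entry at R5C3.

3

Cage h is a single given cell, so R5C5 = 1.
Cage e's pair has sum 4, so R4C3 = 1.
1 is placed in row 5, which forces R5C3 = 3.
The two cells of cage g must have sum 4; hence R3C1 = 1.
Row 4 already has 1; hence R4C1 = 3.
Row 4 now contains 3, which forces R4C4 = 5.
Row 4 already has 5, leaving R4C5 = 4.
Column 4 now contains 5; hence R5C4 = 4.
4 is placed in column 5, which forces R1C5 = 2.
Cage j has sum 7, which forces R2C4 = 2.
Cage j has sum 7; hence R2C5 = 3.
Column 4 now contains 5; hence R3C4 = 3.
Cage d's pair has sum 8, leaving R3C5 = 5.
Row 4 now contains 4; hence R4C2 = 2.
Column 2 now contains 2, so R5C2 = 5.
The 4 cells of cage b must have sum 13, which forces R1C2 = 3.
The two cells of cage i must have sum 6; hence R1C3 = 5.
Row 1 already has 2, so R1C4 = 1.
Cage b needs sum 13, so R2C2 = 1.
Cage c needs sum 12, so R2C3 = 4.
3 is placed in row 3, leaving R3C2 = 4.
5 is placed in row 3; hence R3C3 = 2.
5 is placed in row 5; hence R5C1 = 2.
5 is placed in row 1, so R1C1 = 4.
4 is placed in row 2; hence R2C1 = 5.
The full grid is 4 3 5 1 2 / 5 1 4 2 3 / 1 4 2 3 5 / 3 2 1 5 4 / 2 5 3 4 1.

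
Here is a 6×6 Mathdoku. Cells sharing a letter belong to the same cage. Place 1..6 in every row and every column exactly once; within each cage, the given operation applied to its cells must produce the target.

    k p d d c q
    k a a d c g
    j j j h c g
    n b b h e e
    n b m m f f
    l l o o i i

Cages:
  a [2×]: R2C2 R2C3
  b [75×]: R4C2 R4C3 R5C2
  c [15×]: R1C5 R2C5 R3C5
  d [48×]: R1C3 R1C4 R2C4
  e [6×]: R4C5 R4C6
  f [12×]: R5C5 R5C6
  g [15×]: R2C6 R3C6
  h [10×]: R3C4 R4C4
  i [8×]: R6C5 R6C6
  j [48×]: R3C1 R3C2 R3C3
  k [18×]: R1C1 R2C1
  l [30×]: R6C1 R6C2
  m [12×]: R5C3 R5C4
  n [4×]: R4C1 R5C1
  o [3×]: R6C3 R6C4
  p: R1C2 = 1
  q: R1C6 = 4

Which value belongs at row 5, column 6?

P is a freebie, which forces R1C2 = 1.
Cage q is given, so R1C6 = 4.
Column 2 now contains 1, which forces R2C2 = 2.
Row 2 now contains 2, leaving R2C3 = 1.
Cage b needs product 75, which forces R4C2 = 3.
The 3 cells of cage b must have product 75, which forces R4C3 = 5.
Row 4 already has 5, leaving R4C4 = 2.
The 3 cells of cage b must have product 75, so R5C2 = 5.
Column 2 already has 5, leaving R6C2 = 6.
Column 3 now contains 1, which forces R6C3 = 3.
Row 6 already has 3; hence R6C4 = 1.
4 is placed in column 6, leaving R6C6 = 2.
Cage d has product 48, which forces R1C3 = 2.
Cage d needs product 48, which forces R1C4 = 6.
Cage d needs product 48; hence R2C4 = 4.
Column 2 now contains 6; hence R3C2 = 4.
Column 3 now contains 2, which forces R3C3 = 6.
Column 4 now contains 2, which forces R3C4 = 5.
Cage c needs product 15; hence R3C5 = 1.
5 is placed in row 3, so R3C6 = 3.
1 is placed in column 5; hence R4C5 = 6.
Row 4 now contains 6, leaving R4C6 = 1.
Column 3 now contains 2; hence R5C3 = 4.
Column 4 now contains 6, leaving R5C4 = 3.
Row 5 already has 4, leaving R5C5 = 2.
3 is placed in column 6; hence R5C6 = 6.
Row 6 already has 6, which forces R6C1 = 5.
Row 6 now contains 2, which forces R6C5 = 4.
6 is placed in row 1, leaving R1C1 = 3.
Row 1 already has 3, so R1C5 = 5.
The two cells of cage k must have product 18, which forces R2C1 = 6.
Column 5 already has 5, leaving R2C5 = 3.
3 is placed in column 6, leaving R2C6 = 5.
Row 3 already has 6, which forces R3C1 = 2.
Row 4 now contains 1; hence R4C1 = 4.
Row 5 already has 4; hence R5C1 = 1.
Completed grid: 3 1 2 6 5 4 / 6 2 1 4 3 5 / 2 4 6 5 1 3 / 4 3 5 2 6 1 / 1 5 4 3 2 6 / 5 6 3 1 4 2.

6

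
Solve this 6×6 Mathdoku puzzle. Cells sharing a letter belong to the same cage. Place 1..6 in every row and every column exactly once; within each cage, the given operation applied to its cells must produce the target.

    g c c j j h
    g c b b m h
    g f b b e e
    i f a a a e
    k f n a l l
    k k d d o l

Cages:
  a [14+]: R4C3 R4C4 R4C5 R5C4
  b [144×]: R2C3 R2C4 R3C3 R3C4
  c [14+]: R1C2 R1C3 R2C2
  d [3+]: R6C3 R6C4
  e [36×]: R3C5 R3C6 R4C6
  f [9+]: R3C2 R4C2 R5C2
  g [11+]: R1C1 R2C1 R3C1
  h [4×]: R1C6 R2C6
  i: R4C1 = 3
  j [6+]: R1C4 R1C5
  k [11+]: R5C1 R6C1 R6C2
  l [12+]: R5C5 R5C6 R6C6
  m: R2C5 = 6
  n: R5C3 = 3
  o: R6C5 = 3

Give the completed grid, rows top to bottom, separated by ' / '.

2 3 6 5 1 4 / 4 5 2 3 6 1 / 5 1 4 6 2 3 / 3 2 5 1 4 6 / 1 6 3 4 5 2 / 6 4 1 2 3 5

M is a freebie, which forces R2C5 = 6.
Cage i is given, leaving R4C1 = 3.
Cage n is given, which forces R5C3 = 3.
Cage o is given, leaving R6C5 = 3.
3 is placed in column 5, so R3C5 = 2.
Cage e has product 36; hence R3C6 = 3.
The 3 cells of cage e must have product 36, leaving R4C6 = 6.
The 4 cells of cage b must have product 144, which forces R2C3 = 2.
Cage b has product 144, so R2C4 = 3.
Cage l has sum 12, leaving R5C5 = 5.
Cage l needs sum 12, so R5C6 = 2.
2 is placed in column 3; hence R6C3 = 1.
1 is placed in row 6, so R6C4 = 2.
The 3 cells of cage l must have sum 12, which forces R6C6 = 5.
The two cells of cage j must have sum 6, leaving R1C4 = 5.
Cage j needs two cells with sum 6, so R1C5 = 1.
Row 1 now contains 1; hence R1C6 = 4.
Column 6 already has 4, which forces R2C6 = 1.
The 3 cells of cage f must have sum 9, which forces R4C2 = 2.
Column 4 already has 5, leaving R4C4 = 1.
Column 5 already has 1, so R4C5 = 4.
Cage k has sum 11; hence R5C1 = 1.
Row 5 now contains 1, leaving R5C2 = 6.
Cage a needs sum 14, so R5C4 = 4.
Column 2 now contains 6, leaving R6C2 = 4.
Cage g has sum 11; hence R1C1 = 2.
Column 2 now contains 6, leaving R1C2 = 3.
4 is placed in row 1, leaving R1C3 = 6.
Column 2 now contains 4, leaving R2C2 = 5.
Column 2 now contains 6, which forces R3C2 = 1.
Cage b has product 144; hence R3C3 = 4.
Column 4 already has 4, which forces R3C4 = 6.
Row 4 already has 4, which forces R4C3 = 5.
Row 6 now contains 4, so R6C1 = 6.
Row 2 already has 5, so R2C1 = 4.
Row 3 now contains 4, so R3C1 = 5.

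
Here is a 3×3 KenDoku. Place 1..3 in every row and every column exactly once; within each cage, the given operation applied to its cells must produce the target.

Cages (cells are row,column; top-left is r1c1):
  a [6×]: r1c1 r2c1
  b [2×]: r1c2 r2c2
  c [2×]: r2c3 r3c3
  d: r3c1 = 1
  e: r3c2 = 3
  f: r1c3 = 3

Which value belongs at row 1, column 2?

F is a freebie, which forces r1c3 = 3.
D is a freebie, leaving r3c1 = 1.
Cage e is given; hence r3c2 = 3.
1 is placed in row 3; hence r3c3 = 2.
Row 1 already has 3, so r1c1 = 2.
2 is placed in row 1, which forces r1c2 = 1.
Cage a's pair has product 6, which forces r2c1 = 3.
Column 2 already has 1, which forces r2c2 = 2.
2 is placed in column 3, leaving r2c3 = 1.
Completed grid: 2 1 3 / 3 2 1 / 1 3 2.

1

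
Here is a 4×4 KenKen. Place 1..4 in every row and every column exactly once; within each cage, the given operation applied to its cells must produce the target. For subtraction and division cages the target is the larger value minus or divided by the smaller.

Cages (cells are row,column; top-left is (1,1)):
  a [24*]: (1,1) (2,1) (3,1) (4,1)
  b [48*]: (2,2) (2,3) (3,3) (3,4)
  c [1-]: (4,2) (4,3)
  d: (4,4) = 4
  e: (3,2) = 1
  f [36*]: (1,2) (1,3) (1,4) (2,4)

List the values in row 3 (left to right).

The 4 cells of cage f must have product 36; hence (2,4) = 3.
Cage e is a single given cell, leaving (3,2) = 1.
Cage d is given, leaving (4,4) = 4.
Column 4 now contains 4; hence (1,4) = 1.
The 4 cells of cage b must have product 48, which forces (3,3) = 3.
Column 4 now contains 4, leaving (3,4) = 2.
The 4 cells of cage f must have product 36, so (1,2) = 3.
Column 3 already has 3, which forces (1,3) = 4.
Column 3 now contains 4, so (2,3) = 2.
Row 3 already has 2, leaving (3,1) = 4.
Column 2 already has 3, leaving (4,2) = 2.
Column 3 already has 2; hence (4,3) = 1.
Row 1 now contains 3; hence (1,1) = 2.
Row 2 already has 2; hence (2,1) = 1.
Row 2 already has 2, leaving (2,2) = 4.
1 is placed in row 4, which forces (4,1) = 3.
Filled in: 2 3 4 1 / 1 4 2 3 / 4 1 3 2 / 3 2 1 4.

4 1 3 2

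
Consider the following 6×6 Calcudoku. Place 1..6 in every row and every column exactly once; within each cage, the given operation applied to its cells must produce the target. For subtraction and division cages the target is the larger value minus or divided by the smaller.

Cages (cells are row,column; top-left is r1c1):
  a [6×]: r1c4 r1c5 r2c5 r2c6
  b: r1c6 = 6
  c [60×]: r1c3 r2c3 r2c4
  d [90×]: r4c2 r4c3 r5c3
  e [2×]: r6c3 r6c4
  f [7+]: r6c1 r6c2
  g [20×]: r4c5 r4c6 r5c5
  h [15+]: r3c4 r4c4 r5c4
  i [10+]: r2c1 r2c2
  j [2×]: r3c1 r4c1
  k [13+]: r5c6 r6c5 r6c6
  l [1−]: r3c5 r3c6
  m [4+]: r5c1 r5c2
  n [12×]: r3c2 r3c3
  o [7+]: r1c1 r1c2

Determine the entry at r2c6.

1

Cage b is given, so r1c6 = 6.
In column 3, 1 can only go at r6c3, so r6c3 = 1.
1 is placed in row 6; hence r6c4 = 2.
The only place for 6 in row 6 is r6c5.
In row 6, 5 can only go at r6c6, so r6c6 = 5.
The 3 cells of cage k must have sum 13; hence r5c6 = 2.
Row 4 needs a 2, and only r4c1 is open for it.
2 is placed in column 1, so r3c1 = 1.
Column 1 already has 1, leaving r5c1 = 3.
Row 5 now contains 3, so r5c2 = 1.
3 is placed in column 1; hence r6c1 = 4.
4 is placed in row 6, so r6c2 = 3.
4 is placed in column 1, so r1c1 = 5.
Cage o needs two cells with sum 7, so r1c2 = 2.
4 is placed in column 1, leaving r2c1 = 6.
Cage i's pair has sum 10, which forces r2c2 = 4.
Column 2 already has 4, so r3c2 = 6.
6 is placed in column 2, which forces r4c2 = 5.
Cage d has product 90; hence r4c3 = 3.
Column 3 already has 3, which forces r1c3 = 4.
Cage c needs product 60, which forces r2c3 = 5.
Cage c has product 60; hence r2c4 = 3.
Cage a has product 6, so r2c5 = 2.
The 4 cells of cage a must have product 6, leaving r2c6 = 1.
Column 3 already has 3, leaving r3c3 = 2.
1 is placed in column 6, so r4c6 = 4.
Cage d needs product 90, so r5c3 = 6.
Cage g needs product 20, which forces r5c5 = 5.
Column 4 now contains 3, so r1c4 = 1.
Cage a needs product 6, leaving r1c5 = 3.
Cage h has sum 15, leaving r3c4 = 5.
The two cells of cage l must have difference 1, which forces r3c5 = 4.
4 is placed in column 6, which forces r3c6 = 3.
Row 4 now contains 4, so r4c4 = 6.
Row 4 now contains 4, leaving r4c5 = 1.
Row 5 already has 5, leaving r5c4 = 4.
Filled in: 5 2 4 1 3 6 / 6 4 5 3 2 1 / 1 6 2 5 4 3 / 2 5 3 6 1 4 / 3 1 6 4 5 2 / 4 3 1 2 6 5.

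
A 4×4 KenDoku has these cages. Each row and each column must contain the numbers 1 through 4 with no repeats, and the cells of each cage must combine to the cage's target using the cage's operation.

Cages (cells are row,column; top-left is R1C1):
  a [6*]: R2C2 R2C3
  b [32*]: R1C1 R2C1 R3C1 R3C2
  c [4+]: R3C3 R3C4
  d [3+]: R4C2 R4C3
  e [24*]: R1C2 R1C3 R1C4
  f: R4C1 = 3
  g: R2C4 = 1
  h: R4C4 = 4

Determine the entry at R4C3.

2

G is a freebie, which forces R2C4 = 1.
Cage b needs product 32, so R3C2 = 4.
Column 4 already has 1, which forces R3C4 = 3.
Cage f is a single given cell, which forces R4C1 = 3.
Cage h is a single given cell, which forces R4C4 = 4.
Cage e has product 24; hence R1C2 = 3.
Cage e needs product 24, leaving R1C3 = 4.
Column 4 already has 4; hence R1C4 = 2.
Column 2 now contains 3, which forces R2C2 = 2.
Row 2 already has 2, so R2C3 = 3.
Row 3 already has 3, which forces R3C3 = 1.
Column 2 already has 2; hence R4C2 = 1.
Column 3 already has 1, so R4C3 = 2.
Row 1 now contains 2, which forces R1C1 = 1.
Row 2 already has 2, which forces R2C1 = 4.
Row 3 now contains 1, which forces R3C1 = 2.
Completed grid: 1 3 4 2 / 4 2 3 1 / 2 4 1 3 / 3 1 2 4.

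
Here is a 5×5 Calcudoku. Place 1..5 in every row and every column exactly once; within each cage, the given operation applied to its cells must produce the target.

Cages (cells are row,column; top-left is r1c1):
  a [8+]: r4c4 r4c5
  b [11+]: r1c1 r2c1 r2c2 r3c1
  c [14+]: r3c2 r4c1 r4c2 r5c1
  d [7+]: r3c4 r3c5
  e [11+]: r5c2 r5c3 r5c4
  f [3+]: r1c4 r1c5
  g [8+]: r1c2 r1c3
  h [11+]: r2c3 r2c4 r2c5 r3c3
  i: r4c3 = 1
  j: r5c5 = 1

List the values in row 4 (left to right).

I is a freebie, so r4c3 = 1.
Cage j is a single given cell, so r5c5 = 1.
Cage f needs two cells with sum 3; hence r1c4 = 1.
1 is placed in column 5, leaving r1c5 = 2.
Cage h has sum 11; hence r2c4 = 2.
The 4 cells of cage h must have sum 11; hence r3c3 = 2.
Cage e needs sum 11, which forces r5c2 = 2.
In row 1, 4 can only go at r1c1, so r1c1 = 4.
The only place for 5 in row 2 is r2c1.
Cage b needs sum 11; hence r2c2 = 1.
Cage b needs sum 11; hence r3c1 = 1.
Cage c needs sum 14, which forces r4c1 = 2.
5 is placed in column 1, so r5c1 = 3.
In row 3, 5 can only go at r3c2, so r3c2 = 5.
Column 2 now contains 5, leaving r1c2 = 3.
Cage g's pair has sum 8, leaving r1c3 = 5.
Column 2 now contains 5, leaving r4c2 = 4.
Column 3 already has 5, leaving r5c3 = 4.
Row 5 now contains 4, so r5c4 = 5.
Column 3 now contains 4, leaving r2c3 = 3.
Cage h needs sum 11, so r2c5 = 4.
4 is placed in column 5; hence r3c5 = 3.
5 is placed in column 4, so r4c4 = 3.
Cage a needs two cells with sum 8, leaving r4c5 = 5.
Row 3 already has 3; hence r3c4 = 4.
The full grid is 4 3 5 1 2 / 5 1 3 2 4 / 1 5 2 4 3 / 2 4 1 3 5 / 3 2 4 5 1.

2 4 1 3 5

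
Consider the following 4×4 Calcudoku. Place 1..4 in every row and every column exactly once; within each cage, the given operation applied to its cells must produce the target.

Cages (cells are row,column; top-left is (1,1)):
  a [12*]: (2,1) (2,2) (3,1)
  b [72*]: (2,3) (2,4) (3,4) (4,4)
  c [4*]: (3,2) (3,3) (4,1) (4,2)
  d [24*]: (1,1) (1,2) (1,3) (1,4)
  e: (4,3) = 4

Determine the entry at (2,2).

Cage b needs product 72, leaving (2,3) = 3.
Cage e is a single given cell, so (4,3) = 4.
Cage a has product 12, which forces (3,1) = 3.
Cage b has product 72, so (4,4) = 3.
Cage d has product 24, so (1,2) = 3.
The only place for 2 in row 2 is (2,4).
Column 4 now contains 2; hence (3,4) = 4.
Cage d has product 24, so (1,1) = 4.
Cage d needs product 24, so (1,3) = 2.
4 is placed in column 4, so (1,4) = 1.
Column 1 now contains 4, so (2,1) = 1.
1 is placed in row 2, leaving (2,2) = 4.
Column 3 already has 2, leaving (3,3) = 1.
Column 1 already has 1, which forces (4,1) = 2.
Row 4 now contains 2, leaving (4,2) = 1.
Row 3 now contains 1, leaving (3,2) = 2.
Filled in: 4 3 2 1 / 1 4 3 2 / 3 2 1 4 / 2 1 4 3.

4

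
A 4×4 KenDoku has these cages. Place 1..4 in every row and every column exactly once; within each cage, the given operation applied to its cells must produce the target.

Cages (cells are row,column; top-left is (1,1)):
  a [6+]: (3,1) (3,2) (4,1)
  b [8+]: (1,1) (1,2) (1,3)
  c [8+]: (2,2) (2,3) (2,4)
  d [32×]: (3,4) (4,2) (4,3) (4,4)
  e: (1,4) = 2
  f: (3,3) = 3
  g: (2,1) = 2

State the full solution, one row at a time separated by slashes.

Cage e is a single given cell; hence (1,4) = 2.
Cage g is a single given cell, so (2,1) = 2.
F is a freebie, leaving (3,3) = 3.
Cage d has product 32; hence (3,4) = 4.
2 is placed in column 4, which forces (4,4) = 1.
1 is placed in column 4, so (2,4) = 3.
Row 3 already has 4, leaving (3,1) = 1.
Cage a has sum 6, which forces (3,2) = 2.
1 is placed in row 4, so (4,1) = 3.
Column 2 now contains 2, which forces (4,2) = 4.
Row 4 already has 4; hence (4,3) = 2.
Column 1 now contains 3; hence (1,1) = 4.
Cage b needs sum 8, which forces (1,2) = 3.
Cage b has sum 8, which forces (1,3) = 1.
4 is placed in column 2, which forces (2,2) = 1.
Cage c needs sum 8, leaving (2,3) = 4.

4 3 1 2 / 2 1 4 3 / 1 2 3 4 / 3 4 2 1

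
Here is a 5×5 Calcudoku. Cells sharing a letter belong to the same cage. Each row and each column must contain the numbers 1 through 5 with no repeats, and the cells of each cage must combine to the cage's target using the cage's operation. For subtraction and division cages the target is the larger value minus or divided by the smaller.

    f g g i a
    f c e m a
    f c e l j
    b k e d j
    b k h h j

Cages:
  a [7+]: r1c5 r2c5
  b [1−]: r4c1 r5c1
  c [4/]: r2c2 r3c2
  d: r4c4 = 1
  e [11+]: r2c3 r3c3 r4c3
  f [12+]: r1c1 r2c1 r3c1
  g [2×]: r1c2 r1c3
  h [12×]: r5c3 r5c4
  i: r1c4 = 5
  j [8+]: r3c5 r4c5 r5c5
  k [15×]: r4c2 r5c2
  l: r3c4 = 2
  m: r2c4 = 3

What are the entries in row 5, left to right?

Cage i is given, so r1c4 = 5.
Cage m is given, so r2c4 = 3.
L is a freebie, so r3c4 = 2.
Cage d is a single given cell, which forces r4c4 = 1.
3 is placed in column 4; hence r5c4 = 4.
4 is placed in row 5, which forces r5c3 = 3.
Cage k's pair has product 15, so r4c2 = 3.
Row 5 now contains 3, leaving r5c2 = 5.
Cage b needs two cells with difference 1, which forces r4c1 = 2.
Cage b needs two cells with difference 1; hence r5c1 = 1.
1 is placed in row 5, so r5c5 = 2.
2 is placed in column 5; hence r1c5 = 3.
The 3 cells of cage e must have sum 11, leaving r2c3 = 2.
The two cells of cage a must have sum 7, which forces r2c5 = 4.
Cage j needs sum 8; hence r3c5 = 1.
The 3 cells of cage j must have sum 8; hence r4c5 = 5.
3 is placed in row 1, which forces r1c1 = 4.
Cage g needs two cells with product 2, leaving r1c2 = 2.
Column 3 now contains 2; hence r1c3 = 1.
Row 2 already has 4, so r2c1 = 5.
Row 2 already has 4, which forces r2c2 = 1.
Cage f has sum 12, leaving r3c1 = 3.
Row 3 now contains 1, leaving r3c2 = 4.
Cage e has sum 11, which forces r3c3 = 5.
Row 4 now contains 5; hence r4c3 = 4.
Filled in: 4 2 1 5 3 / 5 1 2 3 4 / 3 4 5 2 1 / 2 3 4 1 5 / 1 5 3 4 2.

1 5 3 4 2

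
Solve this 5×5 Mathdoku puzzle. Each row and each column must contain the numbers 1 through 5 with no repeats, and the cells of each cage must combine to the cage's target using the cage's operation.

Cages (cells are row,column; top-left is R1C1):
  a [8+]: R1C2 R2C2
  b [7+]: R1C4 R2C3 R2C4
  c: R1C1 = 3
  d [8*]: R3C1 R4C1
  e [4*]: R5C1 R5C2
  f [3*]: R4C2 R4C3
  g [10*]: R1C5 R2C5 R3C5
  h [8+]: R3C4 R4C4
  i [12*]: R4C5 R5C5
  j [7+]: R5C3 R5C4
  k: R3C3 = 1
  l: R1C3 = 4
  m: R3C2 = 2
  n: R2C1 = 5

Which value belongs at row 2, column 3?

2

C is a freebie, so R1C1 = 3.
Row 1 now contains 3, so R1C2 = 5.
L is a freebie, so R1C3 = 4.
Cage n is a single given cell, which forces R2C1 = 5.
Column 2 now contains 5, so R2C2 = 3.
M is a freebie, so R3C2 = 2.
K is a freebie, which forces R3C3 = 1.
Row 3 already has 1, leaving R3C5 = 5.
3 is placed in column 2, so R4C2 = 1.
Column 3 already has 1, which forces R4C3 = 3.
Row 4 already has 3, so R4C4 = 5.
Row 4 already has 3, so R4C5 = 4.
Column 2 now contains 1; hence R5C2 = 4.
Column 5 now contains 4, which forces R5C5 = 3.
The 3 cells of cage b must have sum 7, leaving R1C4 = 1.
Row 1 now contains 1, leaving R1C5 = 2.
Column 3 already has 1, leaving R2C3 = 2.
Cage b needs sum 7, leaving R2C4 = 4.
Column 5 now contains 2, leaving R2C5 = 1.
Row 3 now contains 2, leaving R3C1 = 4.
Row 3 now contains 5, which forces R3C4 = 3.
4 is placed in row 4; hence R4C1 = 2.
4 is placed in row 5; hence R5C1 = 1.
Cage j needs two cells with sum 7, so R5C3 = 5.
Row 5 now contains 3, so R5C4 = 2.
Completed grid: 3 5 4 1 2 / 5 3 2 4 1 / 4 2 1 3 5 / 2 1 3 5 4 / 1 4 5 2 3.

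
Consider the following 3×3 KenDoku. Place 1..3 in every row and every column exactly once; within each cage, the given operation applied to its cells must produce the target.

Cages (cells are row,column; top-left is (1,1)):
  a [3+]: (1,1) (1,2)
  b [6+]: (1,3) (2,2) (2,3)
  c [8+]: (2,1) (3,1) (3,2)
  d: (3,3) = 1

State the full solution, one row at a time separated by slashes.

Cage c has sum 8; hence (2,1) = 3.
Cage c has sum 8, which forces (3,1) = 2.
The 3 cells of cage c must have sum 8, leaving (3,2) = 3.
Cage d is given, leaving (3,3) = 1.
Column 1 already has 2, so (1,1) = 1.
Cage a needs two cells with sum 3, leaving (1,2) = 2.
Cage b needs sum 6, which forces (1,3) = 3.
Cage b has sum 6, which forces (2,2) = 1.
Column 3 now contains 1, so (2,3) = 2.

1 2 3 / 3 1 2 / 2 3 1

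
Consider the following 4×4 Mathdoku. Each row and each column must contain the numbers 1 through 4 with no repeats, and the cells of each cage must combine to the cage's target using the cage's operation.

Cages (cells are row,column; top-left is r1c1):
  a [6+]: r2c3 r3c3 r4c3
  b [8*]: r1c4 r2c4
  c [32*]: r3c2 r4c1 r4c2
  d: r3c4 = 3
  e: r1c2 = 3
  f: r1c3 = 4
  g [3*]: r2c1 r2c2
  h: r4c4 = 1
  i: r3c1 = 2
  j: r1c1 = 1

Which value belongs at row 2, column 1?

3

J is a freebie; hence r1c1 = 1.
Cage e is a single given cell, so r1c2 = 3.
F is a freebie, so r1c3 = 4.
Row 1 now contains 4; hence r1c4 = 2.
Column 1 now contains 1, which forces r2c1 = 3.
Column 2 already has 3; hence r2c2 = 1.
Row 2 already has 1; hence r2c3 = 2.
2 is placed in column 4, so r2c4 = 4.
I is a freebie, leaving r3c1 = 2.
Cage c has product 32, which forces r3c2 = 4.
Cage d is a single given cell, leaving r3c4 = 3.
Cage c needs product 32; hence r4c1 = 4.
Cage c needs product 32, which forces r4c2 = 2.
Cage h is given, so r4c4 = 1.
3 is placed in row 3, so r3c3 = 1.
Row 4 now contains 1, leaving r4c3 = 3.
Filled in: 1 3 4 2 / 3 1 2 4 / 2 4 1 3 / 4 2 3 1.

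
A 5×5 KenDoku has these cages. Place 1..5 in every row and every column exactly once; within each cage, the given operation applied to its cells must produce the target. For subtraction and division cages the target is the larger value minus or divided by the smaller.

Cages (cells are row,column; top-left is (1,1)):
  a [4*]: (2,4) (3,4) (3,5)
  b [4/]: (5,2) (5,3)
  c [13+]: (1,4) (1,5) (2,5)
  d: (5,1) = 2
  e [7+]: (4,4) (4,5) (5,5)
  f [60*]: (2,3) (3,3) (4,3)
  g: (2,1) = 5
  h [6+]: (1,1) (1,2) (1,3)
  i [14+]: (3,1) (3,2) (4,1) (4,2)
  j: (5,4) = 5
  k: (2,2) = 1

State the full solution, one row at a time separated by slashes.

1 3 2 4 5 / 5 1 3 2 4 / 3 5 4 1 2 / 4 2 5 3 1 / 2 4 1 5 3

Cage g is a single given cell; hence (2,1) = 5.
Cage k is given; hence (2,2) = 1.
Row 2 already has 1, leaving (2,4) = 2.
Row 2 already has 5, so (2,5) = 4.
Cage d is a single given cell; hence (5,1) = 2.
1 is placed in column 2, so (5,2) = 4.
Row 5 already has 4, leaving (5,3) = 1.
Cage j is a single given cell, leaving (5,4) = 5.
Row 5 now contains 1; hence (5,5) = 3.
The 3 cells of cage h must have sum 6, leaving (1,1) = 1.
Column 4 now contains 5, which forces (1,4) = 4.
3 is placed in column 5, leaving (1,5) = 5.
Row 2 now contains 4, leaving (2,3) = 3.
Cage a needs product 4; hence (3,4) = 1.
The 3 cells of cage a must have product 4, leaving (3,5) = 2.
The 3 cells of cage e must have sum 7; hence (4,4) = 3.
Cage e has sum 7, leaving (4,5) = 1.
The 3 cells of cage h must have sum 6; hence (1,2) = 3.
Column 3 already has 3, so (1,3) = 2.
Cage i has sum 14, so (3,1) = 3.
Row 3 already has 2, so (3,2) = 5.
Row 3 now contains 5; hence (3,3) = 4.
Row 4 now contains 3, leaving (4,1) = 4.
Cage i has sum 14, leaving (4,2) = 2.
Column 3 already has 4; hence (4,3) = 5.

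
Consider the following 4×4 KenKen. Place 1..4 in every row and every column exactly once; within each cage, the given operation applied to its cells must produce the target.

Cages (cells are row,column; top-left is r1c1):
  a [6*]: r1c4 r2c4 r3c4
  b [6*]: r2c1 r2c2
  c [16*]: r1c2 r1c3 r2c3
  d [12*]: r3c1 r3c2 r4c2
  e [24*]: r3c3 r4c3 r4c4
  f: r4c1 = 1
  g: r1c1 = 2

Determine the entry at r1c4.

Cage g is a single given cell; hence r1c1 = 2.
Row 1 already has 2, which forces r1c2 = 4.
Row 1 already has 4, so r1c3 = 1.
Row 1 already has 1, leaving r1c4 = 3.
Column 1 now contains 2, which forces r2c1 = 3.
Row 2 now contains 3, so r2c2 = 2.
2 is placed in row 2, leaving r2c3 = 4.
2 is placed in row 2, so r2c4 = 1.
Column 4 already has 1, so r3c4 = 2.
Cage f is a single given cell, so r4c1 = 1.
1 is placed in row 4, which forces r4c2 = 3.
Row 4 already has 3, leaving r4c3 = 2.
2 is placed in column 4, leaving r4c4 = 4.
Column 1 now contains 1, which forces r3c1 = 4.
Column 2 now contains 3; hence r3c2 = 1.
Row 3 already has 2, which forces r3c3 = 3.
Completed grid: 2 4 1 3 / 3 2 4 1 / 4 1 3 2 / 1 3 2 4.

3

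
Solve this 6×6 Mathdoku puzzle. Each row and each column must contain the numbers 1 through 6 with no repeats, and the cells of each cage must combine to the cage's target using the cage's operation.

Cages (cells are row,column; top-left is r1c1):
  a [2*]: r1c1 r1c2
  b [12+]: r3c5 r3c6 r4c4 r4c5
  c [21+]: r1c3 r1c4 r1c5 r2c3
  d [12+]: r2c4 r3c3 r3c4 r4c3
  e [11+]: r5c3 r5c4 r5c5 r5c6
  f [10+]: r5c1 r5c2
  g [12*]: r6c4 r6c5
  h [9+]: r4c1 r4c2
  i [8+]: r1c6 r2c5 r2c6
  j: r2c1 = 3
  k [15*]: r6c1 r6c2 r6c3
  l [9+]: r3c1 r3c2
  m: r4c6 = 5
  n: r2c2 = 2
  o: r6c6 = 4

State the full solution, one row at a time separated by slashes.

2 1 5 4 6 3 / 3 2 6 5 4 1 / 5 4 2 1 3 6 / 6 3 4 2 1 5 / 4 6 1 3 5 2 / 1 5 3 6 2 4

Cage j is given, so r2c1 = 3.
N is a freebie; hence r2c2 = 2.
Cage c needs sum 21, so r2c3 = 6.
Cage m is a single given cell, so r4c6 = 5.
Cage o is given; hence r6c6 = 4.
Cage a needs two cells with product 2; hence r1c1 = 2.
2 is placed in column 2, leaving r1c2 = 1.
2 is placed in row 1, leaving r1c6 = 3.
4 is placed in column 6, so r2c6 = 1.
The two cells of cage h must have sum 9, so r4c1 = 6.
Cage h's pair has sum 9, leaving r4c2 = 3.
Column 1 already has 6, leaving r5c1 = 4.
Row 5 now contains 4, so r5c2 = 6.
Column 6 now contains 1, so r5c6 = 2.
3 is placed in column 2; hence r6c2 = 5.
Cage i has sum 8, leaving r2c5 = 4.
Column 1 now contains 4; hence r3c1 = 5.
5 is placed in column 2, leaving r3c2 = 4.
Column 6 now contains 2, leaving r3c6 = 6.
Row 6 already has 5, which forces r6c1 = 1.
Cage k has product 15, which forces r6c3 = 3.
Row 2 already has 4, leaving r2c4 = 5.
Cage b needs sum 12; hence r3c5 = 3.
The 4 cells of cage d must have sum 12, so r4c3 = 4.
4 is placed in column 3, leaving r1c3 = 5.
Cage c needs sum 21, leaving r1c4 = 4.
Cage c has sum 21; hence r1c5 = 6.
Column 3 now contains 5, so r5c3 = 1.
Cage e has sum 11; hence r5c4 = 3.
1 is placed in row 5; hence r5c5 = 5.
Column 5 already has 6; hence r6c5 = 2.
Column 3 already has 1, so r3c3 = 2.
Cage d needs sum 12, so r3c4 = 1.
The 4 cells of cage b must have sum 12, so r4c4 = 2.
2 is placed in column 5, so r4c5 = 1.
Row 6 now contains 2, so r6c4 = 6.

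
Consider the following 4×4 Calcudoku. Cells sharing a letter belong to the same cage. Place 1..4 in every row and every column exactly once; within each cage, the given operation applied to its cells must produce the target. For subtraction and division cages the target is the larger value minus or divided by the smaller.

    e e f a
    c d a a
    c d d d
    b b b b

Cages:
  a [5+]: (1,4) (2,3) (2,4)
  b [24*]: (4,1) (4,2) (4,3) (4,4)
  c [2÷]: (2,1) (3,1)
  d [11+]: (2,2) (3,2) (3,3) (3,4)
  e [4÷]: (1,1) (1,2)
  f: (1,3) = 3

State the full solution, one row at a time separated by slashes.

1 4 3 2 / 4 3 2 1 / 2 1 4 3 / 3 2 1 4

F is a freebie, leaving (1,3) = 3.
In row 1, 2 can only go at (1,4), so (1,4) = 2.
Cage a needs sum 5; hence (2,3) = 2.
The 3 cells of cage a must have sum 5, leaving (2,4) = 1.
1 is placed in row 2, which forces (2,1) = 4.
Row 2 already has 4; hence (2,2) = 3.
Cage c needs two cells with quotient 2, which forces (3,1) = 2.
Column 1 already has 4; hence (1,1) = 1.
The two cells of cage e must have quotient 4, so (1,2) = 4.
4 is placed in column 2; hence (3,2) = 1.
Row 3 already has 1, leaving (3,3) = 4.
Cage d has sum 11, so (3,4) = 3.
Column 1 now contains 1; hence (4,1) = 3.
Cage b needs product 24, leaving (4,2) = 2.
Column 3 already has 4; hence (4,3) = 1.
3 is placed in column 4; hence (4,4) = 4.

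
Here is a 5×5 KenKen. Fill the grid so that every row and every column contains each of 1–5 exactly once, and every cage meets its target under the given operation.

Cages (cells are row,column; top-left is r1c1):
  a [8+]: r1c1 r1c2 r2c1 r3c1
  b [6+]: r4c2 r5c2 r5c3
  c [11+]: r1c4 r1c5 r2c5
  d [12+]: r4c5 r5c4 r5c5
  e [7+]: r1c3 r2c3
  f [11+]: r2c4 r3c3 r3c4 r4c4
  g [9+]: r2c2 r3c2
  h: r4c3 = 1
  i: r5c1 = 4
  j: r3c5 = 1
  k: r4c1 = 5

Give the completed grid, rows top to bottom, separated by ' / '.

1 2 3 4 5 / 3 5 4 1 2 / 2 4 5 3 1 / 5 3 1 2 4 / 4 1 2 5 3

J is a freebie, which forces r3c5 = 1.
K is a freebie; hence r4c1 = 5.
Cage h is a single given cell, so r4c3 = 1.
I is a freebie; hence r5c1 = 4.
The 4 cells of cage a must have sum 8, which forces r1c2 = 2.
2 is placed in column 2, which forces r4c2 = 3.
Cage d has sum 12, which forces r4c5 = 4.
Cage b needs sum 6; hence r5c2 = 1.
Cage c has sum 11, leaving r1c5 = 5.
Row 4 now contains 4, so r4c4 = 2.
The 3 cells of cage b must have sum 6; hence r5c3 = 2.
Column 5 already has 5, so r5c5 = 3.
Cage c needs sum 11, which forces r1c4 = 4.
Cage f needs sum 11, so r2c4 = 1.
Column 5 already has 3; hence r2c5 = 2.
3 is placed in row 5, which forces r5c4 = 5.
The 4 cells of cage a must have sum 8, so r1c1 = 1.
Row 1 now contains 4, leaving r1c3 = 3.
2 is placed in row 2, which forces r2c1 = 3.
Cage e needs two cells with sum 7, leaving r2c3 = 4.
Cage a needs sum 8, which forces r3c1 = 2.
Cage f has sum 11, so r3c3 = 5.
5 is placed in column 4; hence r3c4 = 3.
4 is placed in row 2, leaving r2c2 = 5.
Row 3 now contains 5, leaving r3c2 = 4.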